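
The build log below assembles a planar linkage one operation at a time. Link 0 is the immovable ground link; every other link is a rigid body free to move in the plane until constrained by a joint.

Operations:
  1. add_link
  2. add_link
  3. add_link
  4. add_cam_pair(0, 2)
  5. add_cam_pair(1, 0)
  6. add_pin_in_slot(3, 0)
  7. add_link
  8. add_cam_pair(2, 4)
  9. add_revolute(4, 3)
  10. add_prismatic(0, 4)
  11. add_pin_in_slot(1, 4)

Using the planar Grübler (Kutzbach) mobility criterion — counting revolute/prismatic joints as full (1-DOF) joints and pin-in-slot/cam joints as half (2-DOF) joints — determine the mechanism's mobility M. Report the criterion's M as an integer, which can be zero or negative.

link 0 = ground. State L|J1|J2 = 1|0|0
+link1  2|0|0
+link2  3|0|0
+link3  4|0|0
C(0,2) f=2→J2  4|0|1
C(1,0) f=2→J2  4|0|2
PS(3,0) f=2→J2  4|0|3
+link4  5|0|3
C(2,4) f=2→J2  5|0|4
R(4,3) f=1→J1  5|1|4
P(0,4) f=1→J1  5|2|4
PS(1,4) f=2→J2  5|2|5
M = 3(5−1)−2·2−5 = 12−4−5 = 3

M = 3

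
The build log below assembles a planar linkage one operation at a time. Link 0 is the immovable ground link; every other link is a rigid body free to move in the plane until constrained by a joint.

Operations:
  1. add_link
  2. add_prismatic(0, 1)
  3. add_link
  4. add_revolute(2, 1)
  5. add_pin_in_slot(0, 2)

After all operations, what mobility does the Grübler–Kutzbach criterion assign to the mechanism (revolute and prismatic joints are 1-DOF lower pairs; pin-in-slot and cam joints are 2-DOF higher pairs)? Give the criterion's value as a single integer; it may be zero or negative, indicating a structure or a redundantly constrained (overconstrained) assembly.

link 0 = ground. State L|J1|J2 = 1|0|0
+link1  2|0|0
P(0,1) f=1→J1  2|1|0
+link2  3|1|0
R(2,1) f=1→J1  3|2|0
PS(0,2) f=2→J2  3|2|1
M = 3(3−1)−2·2−1 = 6−4−1 = 1

M = 1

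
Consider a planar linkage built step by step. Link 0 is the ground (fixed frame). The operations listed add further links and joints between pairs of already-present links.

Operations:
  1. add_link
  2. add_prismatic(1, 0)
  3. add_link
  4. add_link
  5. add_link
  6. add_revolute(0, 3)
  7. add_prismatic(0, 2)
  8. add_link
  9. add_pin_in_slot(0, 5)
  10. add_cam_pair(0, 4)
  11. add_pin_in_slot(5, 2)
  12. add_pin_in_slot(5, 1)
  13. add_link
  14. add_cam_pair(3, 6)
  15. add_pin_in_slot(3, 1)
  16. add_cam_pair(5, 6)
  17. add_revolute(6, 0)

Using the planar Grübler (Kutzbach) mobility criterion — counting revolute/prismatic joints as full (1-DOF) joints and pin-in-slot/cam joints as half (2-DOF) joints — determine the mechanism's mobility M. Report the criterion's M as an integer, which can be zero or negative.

[1;0;0] (link 0 is ground)
L+ [2;0;0]
P(1,0)∈J1 [2;1;0]
L+ [3;1;0]
L+ [4;1;0]
L+ [5;1;0]
R(0,3)∈J1 [5;2;0]
P(0,2)∈J1 [5;3;0]
L+ [6;3;0]
PS(0,5)∈J2 [6;3;1]
C(0,4)∈J2 [6;3;2]
PS(5,2)∈J2 [6;3;3]
PS(5,1)∈J2 [6;3;4]
L+ [7;3;4]
C(3,6)∈J2 [7;3;5]
PS(3,1)∈J2 [7;3;6]
C(5,6)∈J2 [7;3;7]
R(6,0)∈J1 [7;4;7]
mobility = 18 − 8 − 7 = 3

M = 3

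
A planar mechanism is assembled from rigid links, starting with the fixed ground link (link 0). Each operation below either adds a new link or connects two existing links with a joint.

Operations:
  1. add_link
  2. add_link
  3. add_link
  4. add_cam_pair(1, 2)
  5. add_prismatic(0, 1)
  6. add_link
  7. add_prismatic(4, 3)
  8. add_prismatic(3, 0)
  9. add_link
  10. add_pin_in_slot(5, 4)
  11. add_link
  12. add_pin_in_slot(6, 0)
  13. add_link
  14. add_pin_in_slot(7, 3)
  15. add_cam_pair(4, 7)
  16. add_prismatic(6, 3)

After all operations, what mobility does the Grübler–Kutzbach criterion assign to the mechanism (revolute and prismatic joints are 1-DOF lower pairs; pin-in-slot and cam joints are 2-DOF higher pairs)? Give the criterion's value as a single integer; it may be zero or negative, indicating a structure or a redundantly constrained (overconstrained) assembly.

(L,J1,J2)=(1,0,0); link0 fixed
link1: (2,0,0)
link2: (3,0,0)
link3: (4,0,0)
C 1-2 [J2]: (4,0,1)
P 0-1 [J1]: (4,1,1)
link4: (5,1,1)
P 4-3 [J1]: (5,2,1)
P 3-0 [J1]: (5,3,1)
link5: (6,3,1)
PS 5-4 [J2]: (6,3,2)
link6: (7,3,2)
PS 6-0 [J2]: (7,3,3)
link7: (8,3,3)
PS 7-3 [J2]: (8,3,4)
C 4-7 [J2]: (8,3,5)
P 6-3 [J1]: (8,4,5)
Grübler: 3·7 − 2·4 − 5 = 8

M = 8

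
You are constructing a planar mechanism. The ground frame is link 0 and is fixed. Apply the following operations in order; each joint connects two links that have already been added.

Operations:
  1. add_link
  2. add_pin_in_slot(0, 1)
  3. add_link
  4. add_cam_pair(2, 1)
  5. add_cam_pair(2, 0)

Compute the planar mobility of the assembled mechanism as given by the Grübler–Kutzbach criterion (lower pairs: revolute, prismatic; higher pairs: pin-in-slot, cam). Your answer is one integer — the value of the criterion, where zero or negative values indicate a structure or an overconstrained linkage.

M = 3

(L,J1,J2)=(1,0,0); link0 fixed
link1: (2,0,0)
PS 0-1 [J2]: (2,0,1)
link2: (3,0,1)
C 2-1 [J2]: (3,0,2)
C 2-0 [J2]: (3,0,3)
Grübler: 3·2 − 2·0 − 3 = 3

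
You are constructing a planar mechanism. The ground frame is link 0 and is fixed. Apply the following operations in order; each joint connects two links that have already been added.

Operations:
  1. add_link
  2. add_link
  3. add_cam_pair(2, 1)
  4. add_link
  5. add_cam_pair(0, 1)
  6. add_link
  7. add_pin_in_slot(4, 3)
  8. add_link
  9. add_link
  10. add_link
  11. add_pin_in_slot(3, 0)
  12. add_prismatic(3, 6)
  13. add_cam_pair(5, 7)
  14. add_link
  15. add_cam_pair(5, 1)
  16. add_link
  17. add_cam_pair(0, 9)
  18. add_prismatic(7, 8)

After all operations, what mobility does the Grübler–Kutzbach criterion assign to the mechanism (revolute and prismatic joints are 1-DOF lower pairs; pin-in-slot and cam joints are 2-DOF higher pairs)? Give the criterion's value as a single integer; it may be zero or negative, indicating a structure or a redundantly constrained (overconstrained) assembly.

link 0 = ground. State L|J1|J2 = 1|0|0
+link1  2|0|0
+link2  3|0|0
C(2,1) f=2→J2  3|0|1
+link3  4|0|1
C(0,1) f=2→J2  4|0|2
+link4  5|0|2
PS(4,3) f=2→J2  5|0|3
+link5  6|0|3
+link6  7|0|3
+link7  8|0|3
PS(3,0) f=2→J2  8|0|4
P(3,6) f=1→J1  8|1|4
C(5,7) f=2→J2  8|1|5
+link8  9|1|5
C(5,1) f=2→J2  9|1|6
+link9  10|1|6
C(0,9) f=2→J2  10|1|7
P(7,8) f=1→J1  10|2|7
M = 3(10−1)−2·2−7 = 27−4−7 = 16

M = 16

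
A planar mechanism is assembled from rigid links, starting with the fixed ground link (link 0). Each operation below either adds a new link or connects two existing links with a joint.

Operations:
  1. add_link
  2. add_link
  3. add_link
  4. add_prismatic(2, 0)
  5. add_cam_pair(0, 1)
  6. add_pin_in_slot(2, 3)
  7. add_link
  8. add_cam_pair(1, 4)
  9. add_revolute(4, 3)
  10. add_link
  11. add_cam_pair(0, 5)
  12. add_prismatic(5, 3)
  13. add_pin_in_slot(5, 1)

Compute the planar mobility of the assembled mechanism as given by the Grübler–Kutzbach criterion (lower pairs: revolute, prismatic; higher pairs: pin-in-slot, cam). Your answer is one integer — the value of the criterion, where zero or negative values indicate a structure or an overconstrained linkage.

L=1 J1=0 J2=0
add link → L=2 J1=0 J2=0
add link → L=3 J1=0 J2=0
add link → L=4 J1=0 J2=0
P@2,0 dof=1 J1 → L=4 J1=1 J2=0
C@0,1 dof=2 J2 → L=4 J1=1 J2=1
PS@2,3 dof=2 J2 → L=4 J1=1 J2=2
add link → L=5 J1=1 J2=2
C@1,4 dof=2 J2 → L=5 J1=1 J2=3
R@4,3 dof=1 J1 → L=5 J1=2 J2=3
add link → L=6 J1=2 J2=3
C@0,5 dof=2 J2 → L=6 J1=2 J2=4
P@5,3 dof=1 J1 → L=6 J1=3 J2=4
PS@5,1 dof=2 J2 → L=6 J1=3 J2=5
M=3(L−1)−2J1−J2=3·5−2·3−5=4

M = 4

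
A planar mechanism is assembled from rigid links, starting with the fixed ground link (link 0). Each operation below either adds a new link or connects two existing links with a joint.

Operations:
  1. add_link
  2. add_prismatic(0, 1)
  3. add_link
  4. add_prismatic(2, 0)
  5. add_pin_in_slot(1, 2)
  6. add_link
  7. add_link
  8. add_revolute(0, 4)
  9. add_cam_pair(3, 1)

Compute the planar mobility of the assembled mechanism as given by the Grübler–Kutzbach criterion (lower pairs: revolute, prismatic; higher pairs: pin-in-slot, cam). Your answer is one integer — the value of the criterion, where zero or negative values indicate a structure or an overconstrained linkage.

ground; <1,0,0>
#1 <2,0,0>
P:0↔1 J1 <2,1,0>
#2 <3,1,0>
P:2↔0 J1 <3,2,0>
PS:1↔2 J2 <3,2,1>
#3 <4,2,1>
#4 <5,2,1>
R:0↔4 J1 <5,3,1>
C:3↔1 J2 <5,3,2>
3×4 − 2×3 − 1×2 = 4

M = 4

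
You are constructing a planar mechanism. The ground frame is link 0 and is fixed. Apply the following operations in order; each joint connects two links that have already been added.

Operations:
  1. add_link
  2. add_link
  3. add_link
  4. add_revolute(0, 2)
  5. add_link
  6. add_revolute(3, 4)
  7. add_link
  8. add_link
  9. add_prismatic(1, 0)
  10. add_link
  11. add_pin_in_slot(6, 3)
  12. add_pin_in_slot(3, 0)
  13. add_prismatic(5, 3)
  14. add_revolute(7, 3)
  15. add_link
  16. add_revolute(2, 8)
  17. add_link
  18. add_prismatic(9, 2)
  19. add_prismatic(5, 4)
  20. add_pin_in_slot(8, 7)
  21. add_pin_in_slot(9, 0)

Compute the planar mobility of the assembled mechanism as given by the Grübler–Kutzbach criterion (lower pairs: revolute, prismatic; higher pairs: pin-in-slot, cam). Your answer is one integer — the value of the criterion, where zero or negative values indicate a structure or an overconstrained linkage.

[1;0;0] (link 0 is ground)
L+ [2;0;0]
L+ [3;0;0]
L+ [4;0;0]
R(0,2)∈J1 [4;1;0]
L+ [5;1;0]
R(3,4)∈J1 [5;2;0]
L+ [6;2;0]
L+ [7;2;0]
P(1,0)∈J1 [7;3;0]
L+ [8;3;0]
PS(6,3)∈J2 [8;3;1]
PS(3,0)∈J2 [8;3;2]
P(5,3)∈J1 [8;4;2]
R(7,3)∈J1 [8;5;2]
L+ [9;5;2]
R(2,8)∈J1 [9;6;2]
L+ [10;6;2]
P(9,2)∈J1 [10;7;2]
P(5,4)∈J1 [10;8;2]
PS(8,7)∈J2 [10;8;3]
PS(9,0)∈J2 [10;8;4]
mobility = 27 − 16 − 4 = 7

M = 7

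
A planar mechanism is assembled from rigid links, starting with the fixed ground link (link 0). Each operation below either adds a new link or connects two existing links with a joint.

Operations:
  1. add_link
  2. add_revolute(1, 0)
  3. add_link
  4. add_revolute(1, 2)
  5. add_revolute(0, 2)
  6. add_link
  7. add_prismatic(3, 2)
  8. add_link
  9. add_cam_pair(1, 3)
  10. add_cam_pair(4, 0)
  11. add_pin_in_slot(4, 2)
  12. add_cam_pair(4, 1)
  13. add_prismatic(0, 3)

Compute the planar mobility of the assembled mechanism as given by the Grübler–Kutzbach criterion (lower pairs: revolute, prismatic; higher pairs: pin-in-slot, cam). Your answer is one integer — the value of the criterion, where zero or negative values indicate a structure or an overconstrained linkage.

M = -2

ground; <1,0,0>
#1 <2,0,0>
R:1↔0 J1 <2,1,0>
#2 <3,1,0>
R:1↔2 J1 <3,2,0>
R:0↔2 J1 <3,3,0>
#3 <4,3,0>
P:3↔2 J1 <4,4,0>
#4 <5,4,0>
C:1↔3 J2 <5,4,1>
C:4↔0 J2 <5,4,2>
PS:4↔2 J2 <5,4,3>
C:4↔1 J2 <5,4,4>
P:0↔3 J1 <5,5,4>
3×4 − 2×5 − 1×4 = -2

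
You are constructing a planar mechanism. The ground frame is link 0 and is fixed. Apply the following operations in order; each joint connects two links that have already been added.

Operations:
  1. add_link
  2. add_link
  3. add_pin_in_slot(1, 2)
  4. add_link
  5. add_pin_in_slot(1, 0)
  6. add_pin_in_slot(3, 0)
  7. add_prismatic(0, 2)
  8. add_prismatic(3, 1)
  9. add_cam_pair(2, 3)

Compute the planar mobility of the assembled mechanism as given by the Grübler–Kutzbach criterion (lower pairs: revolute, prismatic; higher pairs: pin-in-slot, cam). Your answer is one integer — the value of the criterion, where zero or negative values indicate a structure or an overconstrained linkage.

M = 1

(L,J1,J2)=(1,0,0); link0 fixed
link1: (2,0,0)
link2: (3,0,0)
PS 1-2 [J2]: (3,0,1)
link3: (4,0,1)
PS 1-0 [J2]: (4,0,2)
PS 3-0 [J2]: (4,0,3)
P 0-2 [J1]: (4,1,3)
P 3-1 [J1]: (4,2,3)
C 2-3 [J2]: (4,2,4)
Grübler: 3·3 − 2·2 − 4 = 1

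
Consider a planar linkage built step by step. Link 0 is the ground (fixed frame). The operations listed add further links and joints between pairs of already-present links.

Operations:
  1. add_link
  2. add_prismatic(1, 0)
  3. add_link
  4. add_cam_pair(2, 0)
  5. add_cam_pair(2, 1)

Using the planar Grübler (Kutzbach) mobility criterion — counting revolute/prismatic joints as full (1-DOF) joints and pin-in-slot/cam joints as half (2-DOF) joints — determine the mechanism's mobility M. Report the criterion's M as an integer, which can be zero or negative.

(L,J1,J2)=(1,0,0); link0 fixed
link1: (2,0,0)
P 1-0 [J1]: (2,1,0)
link2: (3,1,0)
C 2-0 [J2]: (3,1,1)
C 2-1 [J2]: (3,1,2)
Grübler: 3·2 − 2·1 − 2 = 2

M = 2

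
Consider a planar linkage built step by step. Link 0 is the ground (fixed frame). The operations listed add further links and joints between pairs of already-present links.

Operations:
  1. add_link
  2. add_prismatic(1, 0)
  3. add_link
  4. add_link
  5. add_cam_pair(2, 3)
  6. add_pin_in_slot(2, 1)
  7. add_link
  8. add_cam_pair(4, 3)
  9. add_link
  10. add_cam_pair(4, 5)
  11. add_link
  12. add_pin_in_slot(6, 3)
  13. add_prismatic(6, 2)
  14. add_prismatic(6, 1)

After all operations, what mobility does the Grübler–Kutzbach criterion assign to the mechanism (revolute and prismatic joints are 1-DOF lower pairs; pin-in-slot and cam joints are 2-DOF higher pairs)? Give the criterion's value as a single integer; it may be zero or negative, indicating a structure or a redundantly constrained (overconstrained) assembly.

(L,J1,J2)=(1,0,0); link0 fixed
link1: (2,0,0)
P 1-0 [J1]: (2,1,0)
link2: (3,1,0)
link3: (4,1,0)
C 2-3 [J2]: (4,1,1)
PS 2-1 [J2]: (4,1,2)
link4: (5,1,2)
C 4-3 [J2]: (5,1,3)
link5: (6,1,3)
C 4-5 [J2]: (6,1,4)
link6: (7,1,4)
PS 6-3 [J2]: (7,1,5)
P 6-2 [J1]: (7,2,5)
P 6-1 [J1]: (7,3,5)
Grübler: 3·6 − 2·3 − 5 = 7

M = 7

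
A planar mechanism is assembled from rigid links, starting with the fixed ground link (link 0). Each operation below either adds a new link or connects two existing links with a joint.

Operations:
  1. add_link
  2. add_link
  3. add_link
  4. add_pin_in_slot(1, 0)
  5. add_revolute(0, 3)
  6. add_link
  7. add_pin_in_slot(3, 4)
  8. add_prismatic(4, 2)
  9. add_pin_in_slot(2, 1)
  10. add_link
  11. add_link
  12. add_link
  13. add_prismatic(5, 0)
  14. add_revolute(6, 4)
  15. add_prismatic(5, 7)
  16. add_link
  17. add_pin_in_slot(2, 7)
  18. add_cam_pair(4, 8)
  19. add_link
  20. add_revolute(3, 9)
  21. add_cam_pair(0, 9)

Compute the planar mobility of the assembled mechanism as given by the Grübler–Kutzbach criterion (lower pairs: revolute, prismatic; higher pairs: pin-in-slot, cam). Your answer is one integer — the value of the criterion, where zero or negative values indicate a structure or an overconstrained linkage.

L=1 J1=0 J2=0
add link → L=2 J1=0 J2=0
add link → L=3 J1=0 J2=0
add link → L=4 J1=0 J2=0
PS@1,0 dof=2 J2 → L=4 J1=0 J2=1
R@0,3 dof=1 J1 → L=4 J1=1 J2=1
add link → L=5 J1=1 J2=1
PS@3,4 dof=2 J2 → L=5 J1=1 J2=2
P@4,2 dof=1 J1 → L=5 J1=2 J2=2
PS@2,1 dof=2 J2 → L=5 J1=2 J2=3
add link → L=6 J1=2 J2=3
add link → L=7 J1=2 J2=3
add link → L=8 J1=2 J2=3
P@5,0 dof=1 J1 → L=8 J1=3 J2=3
R@6,4 dof=1 J1 → L=8 J1=4 J2=3
P@5,7 dof=1 J1 → L=8 J1=5 J2=3
add link → L=9 J1=5 J2=3
PS@2,7 dof=2 J2 → L=9 J1=5 J2=4
C@4,8 dof=2 J2 → L=9 J1=5 J2=5
add link → L=10 J1=5 J2=5
R@3,9 dof=1 J1 → L=10 J1=6 J2=5
C@0,9 dof=2 J2 → L=10 J1=6 J2=6
M=3(L−1)−2J1−J2=3·9−2·6−6=9

M = 9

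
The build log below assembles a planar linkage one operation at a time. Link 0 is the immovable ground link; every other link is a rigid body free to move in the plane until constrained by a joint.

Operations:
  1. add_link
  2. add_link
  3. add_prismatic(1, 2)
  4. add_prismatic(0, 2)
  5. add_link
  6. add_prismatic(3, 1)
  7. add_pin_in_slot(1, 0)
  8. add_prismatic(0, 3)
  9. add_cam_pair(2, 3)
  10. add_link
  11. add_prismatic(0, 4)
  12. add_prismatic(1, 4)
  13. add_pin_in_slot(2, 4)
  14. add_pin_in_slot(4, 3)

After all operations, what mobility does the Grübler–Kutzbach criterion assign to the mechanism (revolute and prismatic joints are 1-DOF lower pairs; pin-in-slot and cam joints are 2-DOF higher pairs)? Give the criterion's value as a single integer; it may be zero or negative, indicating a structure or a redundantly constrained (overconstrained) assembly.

L=1 J1=0 J2=0
add link → L=2 J1=0 J2=0
add link → L=3 J1=0 J2=0
P@1,2 dof=1 J1 → L=3 J1=1 J2=0
P@0,2 dof=1 J1 → L=3 J1=2 J2=0
add link → L=4 J1=2 J2=0
P@3,1 dof=1 J1 → L=4 J1=3 J2=0
PS@1,0 dof=2 J2 → L=4 J1=3 J2=1
P@0,3 dof=1 J1 → L=4 J1=4 J2=1
C@2,3 dof=2 J2 → L=4 J1=4 J2=2
add link → L=5 J1=4 J2=2
P@0,4 dof=1 J1 → L=5 J1=5 J2=2
P@1,4 dof=1 J1 → L=5 J1=6 J2=2
PS@2,4 dof=2 J2 → L=5 J1=6 J2=3
PS@4,3 dof=2 J2 → L=5 J1=6 J2=4
M=3(L−1)−2J1−J2=3·4−2·6−4=-4

M = -4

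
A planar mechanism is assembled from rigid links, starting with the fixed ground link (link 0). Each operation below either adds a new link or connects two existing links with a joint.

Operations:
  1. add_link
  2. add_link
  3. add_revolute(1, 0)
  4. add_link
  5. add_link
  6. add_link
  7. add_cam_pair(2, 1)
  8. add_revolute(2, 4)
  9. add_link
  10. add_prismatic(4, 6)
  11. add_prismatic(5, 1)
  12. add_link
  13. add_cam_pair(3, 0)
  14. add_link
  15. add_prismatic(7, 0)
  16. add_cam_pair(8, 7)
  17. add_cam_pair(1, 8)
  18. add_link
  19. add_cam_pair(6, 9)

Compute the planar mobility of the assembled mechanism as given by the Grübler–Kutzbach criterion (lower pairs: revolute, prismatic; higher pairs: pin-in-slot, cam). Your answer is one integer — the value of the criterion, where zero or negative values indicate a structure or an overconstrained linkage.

link 0 = ground. State L|J1|J2 = 1|0|0
+link1  2|0|0
+link2  3|0|0
R(1,0) f=1→J1  3|1|0
+link3  4|1|0
+link4  5|1|0
+link5  6|1|0
C(2,1) f=2→J2  6|1|1
R(2,4) f=1→J1  6|2|1
+link6  7|2|1
P(4,6) f=1→J1  7|3|1
P(5,1) f=1→J1  7|4|1
+link7  8|4|1
C(3,0) f=2→J2  8|4|2
+link8  9|4|2
P(7,0) f=1→J1  9|5|2
C(8,7) f=2→J2  9|5|3
C(1,8) f=2→J2  9|5|4
+link9  10|5|4
C(6,9) f=2→J2  10|5|5
M = 3(10−1)−2·5−5 = 27−10−5 = 12

M = 12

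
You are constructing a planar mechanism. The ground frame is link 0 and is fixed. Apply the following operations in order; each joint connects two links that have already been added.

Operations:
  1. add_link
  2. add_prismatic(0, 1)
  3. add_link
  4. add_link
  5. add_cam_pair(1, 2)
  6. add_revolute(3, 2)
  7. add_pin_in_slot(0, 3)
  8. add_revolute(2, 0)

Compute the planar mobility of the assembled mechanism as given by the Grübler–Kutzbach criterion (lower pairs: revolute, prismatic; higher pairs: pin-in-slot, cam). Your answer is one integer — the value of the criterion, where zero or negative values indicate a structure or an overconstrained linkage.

link 0 = ground. State L|J1|J2 = 1|0|0
+link1  2|0|0
P(0,1) f=1→J1  2|1|0
+link2  3|1|0
+link3  4|1|0
C(1,2) f=2→J2  4|1|1
R(3,2) f=1→J1  4|2|1
PS(0,3) f=2→J2  4|2|2
R(2,0) f=1→J1  4|3|2
M = 3(4−1)−2·3−2 = 9−6−2 = 1

M = 1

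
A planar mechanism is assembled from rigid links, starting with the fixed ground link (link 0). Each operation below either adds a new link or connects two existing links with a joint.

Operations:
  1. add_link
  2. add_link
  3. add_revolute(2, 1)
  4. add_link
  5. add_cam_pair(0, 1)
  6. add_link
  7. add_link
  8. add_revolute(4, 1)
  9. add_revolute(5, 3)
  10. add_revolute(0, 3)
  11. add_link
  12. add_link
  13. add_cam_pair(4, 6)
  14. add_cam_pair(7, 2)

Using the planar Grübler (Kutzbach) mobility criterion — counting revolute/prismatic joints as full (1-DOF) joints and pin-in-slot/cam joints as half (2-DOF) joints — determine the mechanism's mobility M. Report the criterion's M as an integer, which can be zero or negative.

(L,J1,J2)=(1,0,0); link0 fixed
link1: (2,0,0)
link2: (3,0,0)
R 2-1 [J1]: (3,1,0)
link3: (4,1,0)
C 0-1 [J2]: (4,1,1)
link4: (5,1,1)
link5: (6,1,1)
R 4-1 [J1]: (6,2,1)
R 5-3 [J1]: (6,3,1)
R 0-3 [J1]: (6,4,1)
link6: (7,4,1)
link7: (8,4,1)
C 4-6 [J2]: (8,4,2)
C 7-2 [J2]: (8,4,3)
Grübler: 3·7 − 2·4 − 3 = 10

M = 10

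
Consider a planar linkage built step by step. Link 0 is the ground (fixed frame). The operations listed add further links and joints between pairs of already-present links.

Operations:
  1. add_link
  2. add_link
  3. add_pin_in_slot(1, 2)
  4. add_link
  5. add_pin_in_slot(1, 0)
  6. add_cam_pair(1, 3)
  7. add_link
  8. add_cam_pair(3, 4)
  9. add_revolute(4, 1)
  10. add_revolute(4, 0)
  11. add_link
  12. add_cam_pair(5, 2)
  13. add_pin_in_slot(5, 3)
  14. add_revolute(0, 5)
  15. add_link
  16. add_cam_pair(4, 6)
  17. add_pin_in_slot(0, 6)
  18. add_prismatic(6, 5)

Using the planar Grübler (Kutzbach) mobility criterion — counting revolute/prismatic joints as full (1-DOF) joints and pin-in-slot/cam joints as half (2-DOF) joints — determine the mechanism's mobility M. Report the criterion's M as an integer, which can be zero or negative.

M = 2

ground; <1,0,0>
#1 <2,0,0>
#2 <3,0,0>
PS:1↔2 J2 <3,0,1>
#3 <4,0,1>
PS:1↔0 J2 <4,0,2>
C:1↔3 J2 <4,0,3>
#4 <5,0,3>
C:3↔4 J2 <5,0,4>
R:4↔1 J1 <5,1,4>
R:4↔0 J1 <5,2,4>
#5 <6,2,4>
C:5↔2 J2 <6,2,5>
PS:5↔3 J2 <6,2,6>
R:0↔5 J1 <6,3,6>
#6 <7,3,6>
C:4↔6 J2 <7,3,7>
PS:0↔6 J2 <7,3,8>
P:6↔5 J1 <7,4,8>
3×6 − 2×4 − 1×8 = 2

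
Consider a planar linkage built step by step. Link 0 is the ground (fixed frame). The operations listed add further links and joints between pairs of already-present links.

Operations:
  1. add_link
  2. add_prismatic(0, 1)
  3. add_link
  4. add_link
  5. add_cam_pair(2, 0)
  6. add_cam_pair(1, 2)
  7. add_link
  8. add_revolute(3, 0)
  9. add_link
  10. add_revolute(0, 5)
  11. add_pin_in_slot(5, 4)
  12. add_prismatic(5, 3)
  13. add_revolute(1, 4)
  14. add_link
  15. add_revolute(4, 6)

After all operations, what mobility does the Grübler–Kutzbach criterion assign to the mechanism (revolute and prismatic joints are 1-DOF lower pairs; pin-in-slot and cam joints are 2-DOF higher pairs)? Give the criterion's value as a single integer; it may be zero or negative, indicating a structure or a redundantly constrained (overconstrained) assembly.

(L,J1,J2)=(1,0,0); link0 fixed
link1: (2,0,0)
P 0-1 [J1]: (2,1,0)
link2: (3,1,0)
link3: (4,1,0)
C 2-0 [J2]: (4,1,1)
C 1-2 [J2]: (4,1,2)
link4: (5,1,2)
R 3-0 [J1]: (5,2,2)
link5: (6,2,2)
R 0-5 [J1]: (6,3,2)
PS 5-4 [J2]: (6,3,3)
P 5-3 [J1]: (6,4,3)
R 1-4 [J1]: (6,5,3)
link6: (7,5,3)
R 4-6 [J1]: (7,6,3)
Grübler: 3·6 − 2·6 − 3 = 3

M = 3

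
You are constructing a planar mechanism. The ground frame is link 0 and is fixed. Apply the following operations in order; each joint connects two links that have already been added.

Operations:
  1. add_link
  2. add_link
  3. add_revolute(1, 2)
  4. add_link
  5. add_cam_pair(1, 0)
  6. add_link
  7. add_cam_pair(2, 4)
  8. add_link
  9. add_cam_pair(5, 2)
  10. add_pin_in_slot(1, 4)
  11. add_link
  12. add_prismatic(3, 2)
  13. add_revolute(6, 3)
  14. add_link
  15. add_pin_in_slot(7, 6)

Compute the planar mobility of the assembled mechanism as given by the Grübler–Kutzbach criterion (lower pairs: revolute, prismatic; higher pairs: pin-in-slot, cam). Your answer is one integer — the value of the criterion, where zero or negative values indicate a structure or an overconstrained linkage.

(L,J1,J2)=(1,0,0); link0 fixed
link1: (2,0,0)
link2: (3,0,0)
R 1-2 [J1]: (3,1,0)
link3: (4,1,0)
C 1-0 [J2]: (4,1,1)
link4: (5,1,1)
C 2-4 [J2]: (5,1,2)
link5: (6,1,2)
C 5-2 [J2]: (6,1,3)
PS 1-4 [J2]: (6,1,4)
link6: (7,1,4)
P 3-2 [J1]: (7,2,4)
R 6-3 [J1]: (7,3,4)
link7: (8,3,4)
PS 7-6 [J2]: (8,3,5)
Grübler: 3·7 − 2·3 − 5 = 10

M = 10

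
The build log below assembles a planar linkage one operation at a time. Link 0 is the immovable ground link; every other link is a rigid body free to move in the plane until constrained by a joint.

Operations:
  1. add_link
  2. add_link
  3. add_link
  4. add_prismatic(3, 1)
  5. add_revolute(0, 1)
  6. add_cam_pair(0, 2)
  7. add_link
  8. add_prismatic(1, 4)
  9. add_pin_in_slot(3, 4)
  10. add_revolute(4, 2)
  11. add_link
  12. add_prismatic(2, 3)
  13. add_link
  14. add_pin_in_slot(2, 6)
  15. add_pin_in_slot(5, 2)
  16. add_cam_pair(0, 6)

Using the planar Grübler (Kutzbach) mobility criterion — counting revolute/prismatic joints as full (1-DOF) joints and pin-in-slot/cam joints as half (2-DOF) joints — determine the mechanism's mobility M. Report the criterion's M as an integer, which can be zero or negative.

M = 3

ground; <1,0,0>
#1 <2,0,0>
#2 <3,0,0>
#3 <4,0,0>
P:3↔1 J1 <4,1,0>
R:0↔1 J1 <4,2,0>
C:0↔2 J2 <4,2,1>
#4 <5,2,1>
P:1↔4 J1 <5,3,1>
PS:3↔4 J2 <5,3,2>
R:4↔2 J1 <5,4,2>
#5 <6,4,2>
P:2↔3 J1 <6,5,2>
#6 <7,5,2>
PS:2↔6 J2 <7,5,3>
PS:5↔2 J2 <7,5,4>
C:0↔6 J2 <7,5,5>
3×6 − 2×5 − 1×5 = 3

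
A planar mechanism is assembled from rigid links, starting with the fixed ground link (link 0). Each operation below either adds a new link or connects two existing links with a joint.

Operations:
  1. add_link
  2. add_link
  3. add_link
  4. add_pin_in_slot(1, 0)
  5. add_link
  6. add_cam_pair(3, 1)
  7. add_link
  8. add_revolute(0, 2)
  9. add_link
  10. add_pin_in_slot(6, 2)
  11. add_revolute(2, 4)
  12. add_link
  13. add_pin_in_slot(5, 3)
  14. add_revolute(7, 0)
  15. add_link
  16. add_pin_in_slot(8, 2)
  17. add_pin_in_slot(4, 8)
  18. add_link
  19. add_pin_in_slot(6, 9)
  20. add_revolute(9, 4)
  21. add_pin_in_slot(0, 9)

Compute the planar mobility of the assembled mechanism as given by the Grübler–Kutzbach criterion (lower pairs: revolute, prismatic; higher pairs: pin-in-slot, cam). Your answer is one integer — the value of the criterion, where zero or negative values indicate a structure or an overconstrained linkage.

M = 11

link 0 = ground. State L|J1|J2 = 1|0|0
+link1  2|0|0
+link2  3|0|0
+link3  4|0|0
PS(1,0) f=2→J2  4|0|1
+link4  5|0|1
C(3,1) f=2→J2  5|0|2
+link5  6|0|2
R(0,2) f=1→J1  6|1|2
+link6  7|1|2
PS(6,2) f=2→J2  7|1|3
R(2,4) f=1→J1  7|2|3
+link7  8|2|3
PS(5,3) f=2→J2  8|2|4
R(7,0) f=1→J1  8|3|4
+link8  9|3|4
PS(8,2) f=2→J2  9|3|5
PS(4,8) f=2→J2  9|3|6
+link9  10|3|6
PS(6,9) f=2→J2  10|3|7
R(9,4) f=1→J1  10|4|7
PS(0,9) f=2→J2  10|4|8
M = 3(10−1)−2·4−8 = 27−8−8 = 11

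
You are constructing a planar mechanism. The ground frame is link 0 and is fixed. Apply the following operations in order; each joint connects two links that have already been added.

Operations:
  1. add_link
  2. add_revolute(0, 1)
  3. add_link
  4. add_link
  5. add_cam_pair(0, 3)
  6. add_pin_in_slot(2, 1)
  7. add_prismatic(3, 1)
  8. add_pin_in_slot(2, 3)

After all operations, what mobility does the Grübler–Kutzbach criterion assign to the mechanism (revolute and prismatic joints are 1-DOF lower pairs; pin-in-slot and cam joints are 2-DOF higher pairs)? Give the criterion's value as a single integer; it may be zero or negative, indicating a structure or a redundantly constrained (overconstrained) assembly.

link 0 = ground. State L|J1|J2 = 1|0|0
+link1  2|0|0
R(0,1) f=1→J1  2|1|0
+link2  3|1|0
+link3  4|1|0
C(0,3) f=2→J2  4|1|1
PS(2,1) f=2→J2  4|1|2
P(3,1) f=1→J1  4|2|2
PS(2,3) f=2→J2  4|2|3
M = 3(4−1)−2·2−3 = 9−4−3 = 2

M = 2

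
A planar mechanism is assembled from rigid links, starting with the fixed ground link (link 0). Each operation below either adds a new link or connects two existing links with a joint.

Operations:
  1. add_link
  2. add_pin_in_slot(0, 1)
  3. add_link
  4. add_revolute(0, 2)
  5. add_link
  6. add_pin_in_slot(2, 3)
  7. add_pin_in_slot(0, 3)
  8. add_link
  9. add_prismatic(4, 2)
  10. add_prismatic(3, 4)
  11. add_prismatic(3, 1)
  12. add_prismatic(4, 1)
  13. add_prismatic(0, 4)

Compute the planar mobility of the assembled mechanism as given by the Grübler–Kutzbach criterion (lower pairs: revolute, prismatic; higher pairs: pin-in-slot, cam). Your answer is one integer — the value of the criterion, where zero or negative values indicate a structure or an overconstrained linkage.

link 0 = ground. State L|J1|J2 = 1|0|0
+link1  2|0|0
PS(0,1) f=2→J2  2|0|1
+link2  3|0|1
R(0,2) f=1→J1  3|1|1
+link3  4|1|1
PS(2,3) f=2→J2  4|1|2
PS(0,3) f=2→J2  4|1|3
+link4  5|1|3
P(4,2) f=1→J1  5|2|3
P(3,4) f=1→J1  5|3|3
P(3,1) f=1→J1  5|4|3
P(4,1) f=1→J1  5|5|3
P(0,4) f=1→J1  5|6|3
M = 3(5−1)−2·6−3 = 12−12−3 = -3

M = -3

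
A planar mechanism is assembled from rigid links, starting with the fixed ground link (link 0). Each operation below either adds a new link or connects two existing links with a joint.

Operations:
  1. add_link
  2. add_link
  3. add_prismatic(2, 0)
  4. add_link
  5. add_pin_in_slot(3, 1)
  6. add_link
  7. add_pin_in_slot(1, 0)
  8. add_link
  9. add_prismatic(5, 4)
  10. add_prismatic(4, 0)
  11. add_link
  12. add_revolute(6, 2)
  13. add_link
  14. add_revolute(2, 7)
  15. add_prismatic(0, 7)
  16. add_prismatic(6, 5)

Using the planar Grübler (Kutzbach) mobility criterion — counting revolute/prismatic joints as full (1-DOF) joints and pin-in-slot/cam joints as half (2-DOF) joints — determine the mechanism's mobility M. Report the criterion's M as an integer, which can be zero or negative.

ground; <1,0,0>
#1 <2,0,0>
#2 <3,0,0>
P:2↔0 J1 <3,1,0>
#3 <4,1,0>
PS:3↔1 J2 <4,1,1>
#4 <5,1,1>
PS:1↔0 J2 <5,1,2>
#5 <6,1,2>
P:5↔4 J1 <6,2,2>
P:4↔0 J1 <6,3,2>
#6 <7,3,2>
R:6↔2 J1 <7,4,2>
#7 <8,4,2>
R:2↔7 J1 <8,5,2>
P:0↔7 J1 <8,6,2>
P:6↔5 J1 <8,7,2>
3×7 − 2×7 − 1×2 = 5

M = 5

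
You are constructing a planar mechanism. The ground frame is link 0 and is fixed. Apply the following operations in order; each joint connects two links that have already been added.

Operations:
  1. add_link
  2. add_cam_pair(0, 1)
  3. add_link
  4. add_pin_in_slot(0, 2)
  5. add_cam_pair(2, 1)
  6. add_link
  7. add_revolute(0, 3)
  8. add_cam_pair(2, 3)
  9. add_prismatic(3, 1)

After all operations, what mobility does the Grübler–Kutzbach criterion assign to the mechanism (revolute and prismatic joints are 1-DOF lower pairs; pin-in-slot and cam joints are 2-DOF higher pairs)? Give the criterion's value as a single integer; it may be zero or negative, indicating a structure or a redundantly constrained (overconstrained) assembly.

ground; <1,0,0>
#1 <2,0,0>
C:0↔1 J2 <2,0,1>
#2 <3,0,1>
PS:0↔2 J2 <3,0,2>
C:2↔1 J2 <3,0,3>
#3 <4,0,3>
R:0↔3 J1 <4,1,3>
C:2↔3 J2 <4,1,4>
P:3↔1 J1 <4,2,4>
3×3 − 2×2 − 1×4 = 1

M = 1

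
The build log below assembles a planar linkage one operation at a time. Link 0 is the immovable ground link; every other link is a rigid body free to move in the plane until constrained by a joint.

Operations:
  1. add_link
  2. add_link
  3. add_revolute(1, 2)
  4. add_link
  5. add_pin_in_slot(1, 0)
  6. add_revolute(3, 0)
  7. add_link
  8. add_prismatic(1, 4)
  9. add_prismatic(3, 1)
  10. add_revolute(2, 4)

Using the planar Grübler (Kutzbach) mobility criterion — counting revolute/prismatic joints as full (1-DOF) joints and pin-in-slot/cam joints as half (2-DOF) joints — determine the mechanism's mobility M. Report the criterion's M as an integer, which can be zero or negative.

M = 1

L=1 J1=0 J2=0
add link → L=2 J1=0 J2=0
add link → L=3 J1=0 J2=0
R@1,2 dof=1 J1 → L=3 J1=1 J2=0
add link → L=4 J1=1 J2=0
PS@1,0 dof=2 J2 → L=4 J1=1 J2=1
R@3,0 dof=1 J1 → L=4 J1=2 J2=1
add link → L=5 J1=2 J2=1
P@1,4 dof=1 J1 → L=5 J1=3 J2=1
P@3,1 dof=1 J1 → L=5 J1=4 J2=1
R@2,4 dof=1 J1 → L=5 J1=5 J2=1
M=3(L−1)−2J1−J2=3·4−2·5−1=1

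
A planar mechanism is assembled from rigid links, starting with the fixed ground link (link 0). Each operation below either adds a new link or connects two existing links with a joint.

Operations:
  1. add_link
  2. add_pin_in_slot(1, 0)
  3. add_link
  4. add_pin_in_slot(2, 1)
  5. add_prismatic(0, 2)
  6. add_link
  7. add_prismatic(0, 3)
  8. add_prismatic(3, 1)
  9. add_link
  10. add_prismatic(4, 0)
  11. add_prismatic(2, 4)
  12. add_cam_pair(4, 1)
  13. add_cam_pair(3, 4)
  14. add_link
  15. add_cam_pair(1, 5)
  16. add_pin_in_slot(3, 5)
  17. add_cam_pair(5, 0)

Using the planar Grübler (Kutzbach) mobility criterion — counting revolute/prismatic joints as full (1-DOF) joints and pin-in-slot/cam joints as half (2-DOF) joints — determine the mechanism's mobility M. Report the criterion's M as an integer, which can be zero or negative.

[1;0;0] (link 0 is ground)
L+ [2;0;0]
PS(1,0)∈J2 [2;0;1]
L+ [3;0;1]
PS(2,1)∈J2 [3;0;2]
P(0,2)∈J1 [3;1;2]
L+ [4;1;2]
P(0,3)∈J1 [4;2;2]
P(3,1)∈J1 [4;3;2]
L+ [5;3;2]
P(4,0)∈J1 [5;4;2]
P(2,4)∈J1 [5;5;2]
C(4,1)∈J2 [5;5;3]
C(3,4)∈J2 [5;5;4]
L+ [6;5;4]
C(1,5)∈J2 [6;5;5]
PS(3,5)∈J2 [6;5;6]
C(5,0)∈J2 [6;5;7]
mobility = 15 − 10 − 7 = -2

M = -2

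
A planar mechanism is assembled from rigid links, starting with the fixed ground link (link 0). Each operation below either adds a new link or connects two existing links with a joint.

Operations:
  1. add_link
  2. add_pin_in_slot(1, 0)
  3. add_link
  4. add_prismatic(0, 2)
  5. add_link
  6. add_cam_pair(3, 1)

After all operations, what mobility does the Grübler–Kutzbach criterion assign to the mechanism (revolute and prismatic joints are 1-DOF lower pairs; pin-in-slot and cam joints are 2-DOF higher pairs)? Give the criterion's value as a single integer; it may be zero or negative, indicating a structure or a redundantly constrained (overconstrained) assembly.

M = 5

(L,J1,J2)=(1,0,0); link0 fixed
link1: (2,0,0)
PS 1-0 [J2]: (2,0,1)
link2: (3,0,1)
P 0-2 [J1]: (3,1,1)
link3: (4,1,1)
C 3-1 [J2]: (4,1,2)
Grübler: 3·3 − 2·1 − 2 = 5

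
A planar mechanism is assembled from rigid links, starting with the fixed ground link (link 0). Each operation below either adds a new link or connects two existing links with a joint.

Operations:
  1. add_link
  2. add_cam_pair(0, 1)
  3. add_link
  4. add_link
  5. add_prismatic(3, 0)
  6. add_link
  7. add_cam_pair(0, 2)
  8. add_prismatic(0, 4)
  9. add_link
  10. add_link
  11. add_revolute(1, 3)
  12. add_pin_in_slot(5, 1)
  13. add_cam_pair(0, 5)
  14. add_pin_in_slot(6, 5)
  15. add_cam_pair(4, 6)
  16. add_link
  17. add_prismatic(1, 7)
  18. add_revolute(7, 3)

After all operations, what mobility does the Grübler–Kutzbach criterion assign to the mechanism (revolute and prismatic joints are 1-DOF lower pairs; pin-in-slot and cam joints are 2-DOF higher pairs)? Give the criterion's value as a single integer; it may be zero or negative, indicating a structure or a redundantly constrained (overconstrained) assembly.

M = 5

link 0 = ground. State L|J1|J2 = 1|0|0
+link1  2|0|0
C(0,1) f=2→J2  2|0|1
+link2  3|0|1
+link3  4|0|1
P(3,0) f=1→J1  4|1|1
+link4  5|1|1
C(0,2) f=2→J2  5|1|2
P(0,4) f=1→J1  5|2|2
+link5  6|2|2
+link6  7|2|2
R(1,3) f=1→J1  7|3|2
PS(5,1) f=2→J2  7|3|3
C(0,5) f=2→J2  7|3|4
PS(6,5) f=2→J2  7|3|5
C(4,6) f=2→J2  7|3|6
+link7  8|3|6
P(1,7) f=1→J1  8|4|6
R(7,3) f=1→J1  8|5|6
M = 3(8−1)−2·5−6 = 21−10−6 = 5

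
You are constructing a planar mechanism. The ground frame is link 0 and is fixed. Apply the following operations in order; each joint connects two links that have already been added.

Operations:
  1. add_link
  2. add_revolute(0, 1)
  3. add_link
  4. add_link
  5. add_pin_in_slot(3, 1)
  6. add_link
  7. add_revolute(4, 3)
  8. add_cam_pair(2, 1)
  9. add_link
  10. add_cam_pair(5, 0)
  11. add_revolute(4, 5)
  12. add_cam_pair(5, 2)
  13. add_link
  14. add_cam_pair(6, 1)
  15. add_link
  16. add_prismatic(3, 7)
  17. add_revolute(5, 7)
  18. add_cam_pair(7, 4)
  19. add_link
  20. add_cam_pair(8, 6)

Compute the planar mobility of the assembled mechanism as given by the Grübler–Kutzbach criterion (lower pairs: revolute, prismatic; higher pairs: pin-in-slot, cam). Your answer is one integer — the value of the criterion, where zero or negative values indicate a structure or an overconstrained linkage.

M = 7

(L,J1,J2)=(1,0,0); link0 fixed
link1: (2,0,0)
R 0-1 [J1]: (2,1,0)
link2: (3,1,0)
link3: (4,1,0)
PS 3-1 [J2]: (4,1,1)
link4: (5,1,1)
R 4-3 [J1]: (5,2,1)
C 2-1 [J2]: (5,2,2)
link5: (6,2,2)
C 5-0 [J2]: (6,2,3)
R 4-5 [J1]: (6,3,3)
C 5-2 [J2]: (6,3,4)
link6: (7,3,4)
C 6-1 [J2]: (7,3,5)
link7: (8,3,5)
P 3-7 [J1]: (8,4,5)
R 5-7 [J1]: (8,5,5)
C 7-4 [J2]: (8,5,6)
link8: (9,5,6)
C 8-6 [J2]: (9,5,7)
Grübler: 3·8 − 2·5 − 7 = 7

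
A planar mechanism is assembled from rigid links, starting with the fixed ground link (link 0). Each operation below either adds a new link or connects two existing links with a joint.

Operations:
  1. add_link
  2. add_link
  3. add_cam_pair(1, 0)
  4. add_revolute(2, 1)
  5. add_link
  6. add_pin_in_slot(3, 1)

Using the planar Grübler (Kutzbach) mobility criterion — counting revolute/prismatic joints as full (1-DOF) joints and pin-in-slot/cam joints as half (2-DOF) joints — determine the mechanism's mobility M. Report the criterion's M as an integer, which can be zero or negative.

ground; <1,0,0>
#1 <2,0,0>
#2 <3,0,0>
C:1↔0 J2 <3,0,1>
R:2↔1 J1 <3,1,1>
#3 <4,1,1>
PS:3↔1 J2 <4,1,2>
3×3 − 2×1 − 1×2 = 5

M = 5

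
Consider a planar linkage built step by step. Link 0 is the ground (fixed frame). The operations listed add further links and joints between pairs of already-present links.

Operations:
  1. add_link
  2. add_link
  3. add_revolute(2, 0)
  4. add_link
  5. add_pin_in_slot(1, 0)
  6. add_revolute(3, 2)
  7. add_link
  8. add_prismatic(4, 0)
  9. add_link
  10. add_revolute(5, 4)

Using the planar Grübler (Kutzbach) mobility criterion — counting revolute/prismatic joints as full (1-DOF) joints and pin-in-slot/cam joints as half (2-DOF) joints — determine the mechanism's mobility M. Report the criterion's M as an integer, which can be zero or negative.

link 0 = ground. State L|J1|J2 = 1|0|0
+link1  2|0|0
+link2  3|0|0
R(2,0) f=1→J1  3|1|0
+link3  4|1|0
PS(1,0) f=2→J2  4|1|1
R(3,2) f=1→J1  4|2|1
+link4  5|2|1
P(4,0) f=1→J1  5|3|1
+link5  6|3|1
R(5,4) f=1→J1  6|4|1
M = 3(6−1)−2·4−1 = 15−8−1 = 6

M = 6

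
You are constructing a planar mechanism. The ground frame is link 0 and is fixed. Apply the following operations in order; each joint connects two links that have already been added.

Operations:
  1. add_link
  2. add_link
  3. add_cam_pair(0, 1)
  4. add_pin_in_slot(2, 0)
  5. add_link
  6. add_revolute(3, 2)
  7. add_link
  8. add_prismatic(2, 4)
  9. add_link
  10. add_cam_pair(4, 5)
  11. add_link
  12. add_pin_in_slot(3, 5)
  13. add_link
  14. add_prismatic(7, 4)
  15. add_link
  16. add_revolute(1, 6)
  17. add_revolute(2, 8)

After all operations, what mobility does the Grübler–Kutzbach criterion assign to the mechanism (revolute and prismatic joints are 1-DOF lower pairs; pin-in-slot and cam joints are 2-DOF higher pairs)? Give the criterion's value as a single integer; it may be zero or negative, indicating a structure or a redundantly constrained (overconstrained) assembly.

M = 10

ground; <1,0,0>
#1 <2,0,0>
#2 <3,0,0>
C:0↔1 J2 <3,0,1>
PS:2↔0 J2 <3,0,2>
#3 <4,0,2>
R:3↔2 J1 <4,1,2>
#4 <5,1,2>
P:2↔4 J1 <5,2,2>
#5 <6,2,2>
C:4↔5 J2 <6,2,3>
#6 <7,2,3>
PS:3↔5 J2 <7,2,4>
#7 <8,2,4>
P:7↔4 J1 <8,3,4>
#8 <9,3,4>
R:1↔6 J1 <9,4,4>
R:2↔8 J1 <9,5,4>
3×8 − 2×5 − 1×4 = 10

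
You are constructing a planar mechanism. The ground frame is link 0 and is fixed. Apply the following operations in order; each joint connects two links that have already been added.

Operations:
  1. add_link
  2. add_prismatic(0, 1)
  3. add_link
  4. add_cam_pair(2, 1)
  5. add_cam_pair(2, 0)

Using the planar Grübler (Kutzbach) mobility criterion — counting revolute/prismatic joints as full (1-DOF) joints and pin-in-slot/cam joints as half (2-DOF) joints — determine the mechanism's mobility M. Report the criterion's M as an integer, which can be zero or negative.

ground; <1,0,0>
#1 <2,0,0>
P:0↔1 J1 <2,1,0>
#2 <3,1,0>
C:2↔1 J2 <3,1,1>
C:2↔0 J2 <3,1,2>
3×2 − 2×1 − 1×2 = 2

M = 2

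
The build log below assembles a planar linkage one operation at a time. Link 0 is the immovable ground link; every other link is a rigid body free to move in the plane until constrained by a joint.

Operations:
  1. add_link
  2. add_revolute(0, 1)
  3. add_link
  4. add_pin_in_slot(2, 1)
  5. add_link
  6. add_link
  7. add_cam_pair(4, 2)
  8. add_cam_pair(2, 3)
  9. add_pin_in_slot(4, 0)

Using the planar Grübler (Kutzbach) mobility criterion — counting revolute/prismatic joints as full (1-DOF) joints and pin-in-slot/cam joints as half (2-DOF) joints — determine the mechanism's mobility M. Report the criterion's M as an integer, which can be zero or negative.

M = 6

[1;0;0] (link 0 is ground)
L+ [2;0;0]
R(0,1)∈J1 [2;1;0]
L+ [3;1;0]
PS(2,1)∈J2 [3;1;1]
L+ [4;1;1]
L+ [5;1;1]
C(4,2)∈J2 [5;1;2]
C(2,3)∈J2 [5;1;3]
PS(4,0)∈J2 [5;1;4]
mobility = 12 − 2 − 4 = 6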